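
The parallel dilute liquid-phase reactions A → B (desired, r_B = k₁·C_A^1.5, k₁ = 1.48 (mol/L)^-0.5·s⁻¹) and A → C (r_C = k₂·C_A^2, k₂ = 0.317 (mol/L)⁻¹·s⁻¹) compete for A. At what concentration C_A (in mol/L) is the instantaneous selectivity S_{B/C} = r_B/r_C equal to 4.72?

S_{B/C} = (k₁/k₂)·C_A^-0.5 ⇒ C_A = (S·k₂/k₁)^(-2).
= (4.72×0.317/1.48)^(-2) = (1.011)^(-2) = 0.978 mol/L.

0.978 mol/L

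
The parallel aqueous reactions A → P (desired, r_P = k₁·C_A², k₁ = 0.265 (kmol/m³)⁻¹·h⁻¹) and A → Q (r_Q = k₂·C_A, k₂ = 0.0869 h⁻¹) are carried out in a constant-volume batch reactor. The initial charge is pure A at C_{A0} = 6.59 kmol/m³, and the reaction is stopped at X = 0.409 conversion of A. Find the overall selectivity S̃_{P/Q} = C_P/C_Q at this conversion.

C_A = C_{A0}(1−X) = 3.895 kmol/m³.
Along a PFR/batch, dC_Q/dC_A = −r_Q/(r_P+r_Q) = −k₂/(k₂+k₁·C_A).
Integrating from C_{A0} to C_A: C_Q = (0.0869/0.265)·ln[(0.0869+0.265·6.59)/(0.0869+0.265·3.89)] = 0.3279·ln(1.833/1.119) = 0.1619 kmol/m³.
Then C_P = (C_{A0}−C_A) − C_Q = 2.695 − 0.1619 = 2.533 kmol/m³.
S̃_{P/Q} = C_P/C_Q = 2.533/0.1619 = 15.6.

15.6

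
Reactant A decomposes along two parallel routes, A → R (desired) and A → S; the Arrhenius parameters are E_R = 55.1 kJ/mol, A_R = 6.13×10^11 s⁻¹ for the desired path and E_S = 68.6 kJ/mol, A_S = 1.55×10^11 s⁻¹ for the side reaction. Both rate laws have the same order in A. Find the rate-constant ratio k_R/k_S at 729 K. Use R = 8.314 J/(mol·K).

Since both paths have the same order in A, the concentration cancels and S_{R/S} = k_R/k_S = (A_R/A_S)·exp[(E_S−E_R)/(RT)].
(E_S−E_R)/(RT) = (68.6−55.1)×10³/(8.314×729) = 13500/6061 = 2.227.
k_R/k_S = (6.13×10^11/1.55×10^11)·exp(2.227) = 3.955 × 9.276 = 36.7.

36.7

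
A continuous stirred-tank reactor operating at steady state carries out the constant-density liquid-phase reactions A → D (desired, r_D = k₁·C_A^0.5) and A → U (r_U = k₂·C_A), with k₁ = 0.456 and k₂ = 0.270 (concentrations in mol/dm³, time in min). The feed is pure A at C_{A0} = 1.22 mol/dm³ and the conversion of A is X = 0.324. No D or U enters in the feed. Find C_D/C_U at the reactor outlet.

Exit C_A = C_{A0}(1−X) = 1.22×0.676 = 0.8247 mol/dm³.
In a CSTR the entire volume is at exit conditions, so r_D = 0.456×0.8247^0.5 = 0.4141 and r_U = 0.270×0.8247 = 0.2227.
Overall selectivity = C_D/C_U = r_Dτ/(r_Uτ) = r_D/r_U = 1.86.

1.86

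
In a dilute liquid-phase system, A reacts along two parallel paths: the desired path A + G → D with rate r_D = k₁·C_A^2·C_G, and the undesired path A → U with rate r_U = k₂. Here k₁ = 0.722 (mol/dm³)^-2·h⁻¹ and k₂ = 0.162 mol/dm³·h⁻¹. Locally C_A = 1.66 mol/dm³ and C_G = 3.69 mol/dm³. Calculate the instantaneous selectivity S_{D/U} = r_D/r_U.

S_{D/U} = r_D/r_U = (k₁·C_A^2·C_G)/(k₂) = (k₁/k₂)·C_A^2·C_G.
= (0.722×1.660^2×3.690) / (0.162) = 7.341/0.1620 = 45.3.
Since the desired path is higher order in A, keeping C_A high (PFR or concentrated feed) favours D.

45.3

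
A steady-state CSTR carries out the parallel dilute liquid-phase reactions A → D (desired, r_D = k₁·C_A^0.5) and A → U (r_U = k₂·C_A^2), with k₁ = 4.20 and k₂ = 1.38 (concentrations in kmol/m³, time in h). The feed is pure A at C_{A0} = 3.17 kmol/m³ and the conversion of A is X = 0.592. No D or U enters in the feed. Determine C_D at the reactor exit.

1.27 kmol/m³

Exit C_A = C_{A0}(1−X) = 3.17×0.408 = 1.293 kmol/m³.
A CSTR operates uniformly at the exit composition, giving r_D = 4.776 and r_U = 2.308 (each k·C_A^n at C_A = 1.293).
Fraction of consumed A going to D: r_D/(r_D+r_U) = 0.6742.
C_D = 0.6742·C_{A0}·X = 0.6742×3.17×0.592 = 1.27 kmol/m³.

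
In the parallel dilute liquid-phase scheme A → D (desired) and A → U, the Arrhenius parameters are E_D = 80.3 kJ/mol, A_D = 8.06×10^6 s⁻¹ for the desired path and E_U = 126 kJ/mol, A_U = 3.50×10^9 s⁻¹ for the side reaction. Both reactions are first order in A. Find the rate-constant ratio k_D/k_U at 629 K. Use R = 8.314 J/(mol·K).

14.4

Since both paths have the same order in A, the concentration cancels and S_{D/U} = k_D/k_U = (A_D/A_U)·exp[(E_U−E_D)/(RT)].
(E_U−E_D)/(RT) = (126−80.3)×10³/(8.314×629) = 45700/5230 = 8.739.
k_D/k_U = (8.06×10^6/3.50×10^9)·exp(8.739) = 0.002303 × 6241 = 14.4.
Since E_D < E_U, lowering the temperature improves selectivity toward D.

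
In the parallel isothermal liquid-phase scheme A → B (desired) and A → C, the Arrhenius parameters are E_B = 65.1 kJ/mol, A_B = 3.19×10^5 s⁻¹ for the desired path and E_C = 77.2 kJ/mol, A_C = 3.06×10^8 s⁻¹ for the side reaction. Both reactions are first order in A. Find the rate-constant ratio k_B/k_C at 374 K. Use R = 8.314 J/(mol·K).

0.0511

k_B/k_C = (A_B/A_C)·exp[−(E_B−E_C)/(RT)] = (A_B/A_C)·exp[(E_C−E_B)/(RT)].
(E_C−E_B)/(RT) = (77.2−65.1)×10³/(8.314×374) = 12100/3109 = 3.891.
k_B/k_C = (3.19×10^5/3.06×10^8)·exp(3.891) = 0.001042 × 48.98 = 0.0511.
Since E_B < E_C, lowering the temperature improves selectivity toward B.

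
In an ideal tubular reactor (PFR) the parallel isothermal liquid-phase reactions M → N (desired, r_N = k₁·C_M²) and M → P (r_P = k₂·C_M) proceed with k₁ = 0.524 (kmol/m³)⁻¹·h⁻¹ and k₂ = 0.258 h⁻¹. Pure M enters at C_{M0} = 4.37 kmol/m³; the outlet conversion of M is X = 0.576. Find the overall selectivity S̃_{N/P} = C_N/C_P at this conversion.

C_M = C_{M0}(1−X) = 1.853 kmol/m³.
Along a PFR/batch, dC_P/dC_M = −r_P/(r_N+r_P) = −k₂/(k₂+k₁·C_M).
Integrating from C_{M0} to C_M: C_P = (0.258/0.524)·ln[(0.258+0.524·4.37)/(0.258+0.524·1.85)] = 0.4924·ln(2.548/1.229) = 0.3590 kmol/m³.
Then C_N = (C_{M0}−C_M) − C_P = 2.517 − 0.3590 = 2.158 kmol/m³.
S̃_{N/P} = C_N/C_P = 2.158/0.3590 = 6.01.

6.01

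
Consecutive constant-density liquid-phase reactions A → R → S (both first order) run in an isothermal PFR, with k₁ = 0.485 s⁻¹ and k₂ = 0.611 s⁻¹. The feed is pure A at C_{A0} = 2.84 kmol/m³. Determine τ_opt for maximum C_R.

Setting dC_R/dτ = 0 gives τ_opt = ln(k₂/k₁)/(k₂−k₁).
= ln(0.611/0.485)/(0.611−0.485) = ln(1.260)/0.1260 = 0.2309/0.1260 = 1.83 s.

1.83 s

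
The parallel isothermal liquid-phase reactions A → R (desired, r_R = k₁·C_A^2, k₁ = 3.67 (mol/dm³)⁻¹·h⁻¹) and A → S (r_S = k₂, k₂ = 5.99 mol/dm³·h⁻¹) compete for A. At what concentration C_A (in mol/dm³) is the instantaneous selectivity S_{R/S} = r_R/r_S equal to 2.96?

S_{R/S} = (k₁/k₂)·C_A^2 ⇒ C_A = (S·k₂/k₁)^(0.5).
= (2.96×5.99/3.67)^(0.5) = (4.831)^(0.5) = 2.20 mol/dm³.

2.20 mol/dm³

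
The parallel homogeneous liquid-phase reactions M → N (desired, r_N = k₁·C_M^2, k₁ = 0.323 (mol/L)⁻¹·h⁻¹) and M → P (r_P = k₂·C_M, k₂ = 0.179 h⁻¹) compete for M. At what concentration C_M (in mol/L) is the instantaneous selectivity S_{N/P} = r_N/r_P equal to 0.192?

S_{N/P} = (k₁/k₂)·C_M ⇒ C_M = S·k₂/k₁.
= 0.192×0.179/0.323 = 0.106 mol/L.

0.106 mol/L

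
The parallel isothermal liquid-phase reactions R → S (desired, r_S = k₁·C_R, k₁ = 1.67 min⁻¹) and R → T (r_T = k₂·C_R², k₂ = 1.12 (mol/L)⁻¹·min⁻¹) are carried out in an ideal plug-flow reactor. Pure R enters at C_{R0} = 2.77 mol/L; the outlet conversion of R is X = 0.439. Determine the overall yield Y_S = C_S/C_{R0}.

0.181

C_R = C_{R0}(1−X) = 1.554 mol/L.
Along a PFR/batch, dC_S/dC_R = −r_S/(r_S+r_T) = −k₁/(k₁+k₂·C_R).
Integrating from C_{R0} to C_R: C_S = (1.67/1.12)·ln[(1.67+1.12·2.77)/(1.67+1.12·1.55)] = 1.491·ln(4.772/3.410) = 0.5010 mol/L.
Y_S = C_S/C_{R0} = 0.5010/2.77 = 0.181.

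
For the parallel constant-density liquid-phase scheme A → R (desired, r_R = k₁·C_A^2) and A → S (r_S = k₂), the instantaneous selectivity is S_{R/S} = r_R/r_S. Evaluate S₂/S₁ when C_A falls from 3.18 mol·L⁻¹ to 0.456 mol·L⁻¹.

0.0206

S_{R/S} = (k₁/k₂)·C_A^2, so S₂/S₁ = (C_{A,2}/C_{A,1})^2.
= (0.456/3.18)^2 = (0.1434)^2 = 0.0206.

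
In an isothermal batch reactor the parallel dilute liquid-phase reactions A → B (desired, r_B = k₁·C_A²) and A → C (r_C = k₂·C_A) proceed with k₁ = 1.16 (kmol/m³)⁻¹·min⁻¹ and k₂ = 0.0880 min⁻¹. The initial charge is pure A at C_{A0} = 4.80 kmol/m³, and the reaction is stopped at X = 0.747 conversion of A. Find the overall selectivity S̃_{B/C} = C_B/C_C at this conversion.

C_A = C_{A0}(1−X) = 1.214 kmol/m³.
Along a PFR/batch, dC_C/dC_A = −r_C/(r_B+r_C) = −k₂/(k₂+k₁·C_A).
Integrating from C_{A0} to C_A: C_C = (0.0880/1.16)·ln[(0.0880+1.16·4.80)/(0.0880+1.16·1.21)] = 0.07586·ln(5.656/1.497) = 0.1009 kmol/m³.
Then C_B = (C_{A0}−C_A) − C_C = 3.586 − 0.1009 = 3.485 kmol/m³.
S̃_{B/C} = C_B/C_C = 3.485/0.1009 = 34.6.

34.6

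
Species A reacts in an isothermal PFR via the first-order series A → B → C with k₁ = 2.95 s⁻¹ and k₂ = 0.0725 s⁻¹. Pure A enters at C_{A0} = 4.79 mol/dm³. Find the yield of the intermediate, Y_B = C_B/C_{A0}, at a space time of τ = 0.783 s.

Solving the coupled first-order balances gives C_B(τ) = [k₁/(k₂−k₁)]·C_{A0}·(e^(−k₁τ) − e^(−k₂τ)).
e^(−k₁τ) = e^(−2.95×0.783) = e^(−2.310) = 0.09928; e^(−k₂τ) = e^(−0.05677) = 0.9448.
C_B = 2.95×4.79/(0.0725−2.95) × (0.09928−0.9448) = (-4.911)×(-0.8455) = 4.152 mol/dm³.
Y_B = C_B/C_{A0} = 4.152/4.79 = 0.867.

0.867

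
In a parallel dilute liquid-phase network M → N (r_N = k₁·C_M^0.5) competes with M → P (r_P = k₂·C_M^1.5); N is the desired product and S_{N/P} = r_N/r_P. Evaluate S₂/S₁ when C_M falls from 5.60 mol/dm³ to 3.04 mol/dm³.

1.84

S_{N/P} = (k₁/k₂)·C_M⁻¹, so S₂/S₁ = (C_{M,2}/C_{M,1})⁻¹.
= 5.60/3.04 = 1.84.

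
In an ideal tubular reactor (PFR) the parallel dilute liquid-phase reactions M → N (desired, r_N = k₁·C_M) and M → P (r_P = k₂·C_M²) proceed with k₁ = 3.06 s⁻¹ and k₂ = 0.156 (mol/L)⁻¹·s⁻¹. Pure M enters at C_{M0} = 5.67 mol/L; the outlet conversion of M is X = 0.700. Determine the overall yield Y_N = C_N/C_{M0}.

C_M = C_{M0}(1−X) = 1.701 mol/L.
Along a PFR/batch, dC_N/dC_M = −r_N/(r_N+r_P) = −k₁/(k₁+k₂·C_M).
Integrating from C_{M0} to C_M: C_N = (3.06/0.156)·ln[(3.06+0.156·5.67)/(3.06+0.156·1.70)] = 19.62·ln(3.945/3.325) = 3.349 mol/L.
Y_N = C_N/C_{M0} = 3.349/5.67 = 0.591.

0.591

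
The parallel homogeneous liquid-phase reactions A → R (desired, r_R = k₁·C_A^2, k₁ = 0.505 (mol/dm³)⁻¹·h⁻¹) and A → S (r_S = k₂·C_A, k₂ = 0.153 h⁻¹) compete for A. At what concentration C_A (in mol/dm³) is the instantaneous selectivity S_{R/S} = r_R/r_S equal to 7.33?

S_{R/S} = (k₁/k₂)·C_A ⇒ C_A = S·k₂/k₁.
= 7.33×0.153/0.505 = 2.22 mol/dm³.

2.22 mol/dm³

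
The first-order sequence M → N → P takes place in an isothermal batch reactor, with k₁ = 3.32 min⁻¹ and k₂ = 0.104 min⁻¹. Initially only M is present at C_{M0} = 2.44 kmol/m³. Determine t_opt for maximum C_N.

For first-order series the maximum of C_N occurs at t_opt = ln(k₂/k₁)/(k₂−k₁).
= ln(0.104/3.32)/(0.104−3.32) = ln(0.03133)/-3.216 = -3.463/-3.216 = 1.08 min.

1.08 min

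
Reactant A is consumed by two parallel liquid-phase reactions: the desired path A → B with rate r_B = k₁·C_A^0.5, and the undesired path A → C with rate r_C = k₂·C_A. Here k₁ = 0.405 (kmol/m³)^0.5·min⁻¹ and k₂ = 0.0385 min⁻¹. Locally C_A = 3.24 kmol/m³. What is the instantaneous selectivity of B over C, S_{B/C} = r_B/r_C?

5.84

S_{B/C} = r_B/r_C = (k₁·C_A^0.5)/(k₂·C_A) = (k₁/k₂)·C_A^-0.5.
= (0.405×3.240^0.5) / (0.0385×3.240) = 0.7290/0.1247 = 5.84.
The undesired path is higher order in A, so low C_A (CSTR or dilute feed) favours B.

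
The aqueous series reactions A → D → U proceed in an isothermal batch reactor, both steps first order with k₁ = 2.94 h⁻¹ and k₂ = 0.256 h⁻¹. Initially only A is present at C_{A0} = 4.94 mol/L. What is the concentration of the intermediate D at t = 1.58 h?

3.56 mol/L

The intermediate concentration in a first-order A→B→C sequence is C_D = k₁C_{A0}(e^(−k₁t) − e^(−k₂t))/(k₂−k₁).
e^(−k₁t) = e^(−2.94×1.58) = e^(−4.645) = 0.009608; e^(−k₂t) = e^(−0.4045) = 0.6673.
C_D = 2.94×4.94/(0.256−2.94) × (0.009608−0.6673) = (-5.411)×(-0.6577) = 3.559 mol/L.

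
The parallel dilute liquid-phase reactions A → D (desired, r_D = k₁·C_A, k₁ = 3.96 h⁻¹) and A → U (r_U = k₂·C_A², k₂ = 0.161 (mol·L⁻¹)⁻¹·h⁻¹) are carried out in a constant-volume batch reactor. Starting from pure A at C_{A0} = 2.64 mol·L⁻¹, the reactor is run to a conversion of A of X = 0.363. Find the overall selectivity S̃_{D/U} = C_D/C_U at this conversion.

C_A = C_{A0}(1−X) = 1.682 mol·L⁻¹.
Along a PFR/batch, dC_D/dC_A = −r_D/(r_D+r_U) = −k₁/(k₁+k₂·C_A).
Integrating from C_{A0} to C_A: C_D = (3.96/0.161)·ln[(3.96+0.161·2.64)/(3.96+0.161·1.68)] = 24.60·ln(4.385/4.231) = 0.8810 mol·L⁻¹.
C_U = (C_{A0}−C_A)−C_D = 0.07730 mol·L⁻¹; S̃_{D/U} = 0.8810/0.07730 = 11.4.

11.4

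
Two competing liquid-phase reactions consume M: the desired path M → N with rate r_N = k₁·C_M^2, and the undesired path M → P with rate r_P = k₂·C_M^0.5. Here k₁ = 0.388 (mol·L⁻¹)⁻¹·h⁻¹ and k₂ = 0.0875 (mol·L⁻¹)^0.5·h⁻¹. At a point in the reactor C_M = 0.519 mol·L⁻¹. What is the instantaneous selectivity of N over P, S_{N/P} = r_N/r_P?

1.66

S_{N/P} = r_N/r_P = (k₁·C_M^2)/(k₂·C_M^0.5) = (k₁/k₂)·C_M^1.5.
= (0.388×0.5190^2) / (0.0875×0.5190^0.5) = 0.1045/0.06304 = 1.66.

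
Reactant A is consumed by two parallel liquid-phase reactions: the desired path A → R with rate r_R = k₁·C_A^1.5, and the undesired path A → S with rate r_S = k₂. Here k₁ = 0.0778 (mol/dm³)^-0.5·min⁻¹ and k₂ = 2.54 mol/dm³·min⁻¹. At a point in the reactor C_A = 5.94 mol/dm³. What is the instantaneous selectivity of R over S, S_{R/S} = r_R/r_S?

0.443

S_{R/S} = r_R/r_S = (k₁·C_A^1.5)/(k₂) = (k₁/k₂)·C_A^1.5.
= (0.0778×5.940^1.5) / (2.54) = 1.126/2.540 = 0.443.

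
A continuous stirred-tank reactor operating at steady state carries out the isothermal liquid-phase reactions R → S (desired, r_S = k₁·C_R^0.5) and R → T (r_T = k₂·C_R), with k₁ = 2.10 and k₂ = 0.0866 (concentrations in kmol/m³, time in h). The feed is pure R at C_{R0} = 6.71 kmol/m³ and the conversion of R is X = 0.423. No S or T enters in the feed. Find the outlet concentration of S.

2.63 kmol/m³

Exit C_R = C_{R0}(1−X) = 6.71×0.577 = 3.872 kmol/m³.
A CSTR operates uniformly at the exit composition, giving r_S = 4.132 and r_T = 0.3353 (each k·C_R^n at C_R = 3.872).
Fraction of consumed R going to S: r_S/(r_S+r_T) = 0.9249.
C_S = 0.9249·C_{R0}·X = 0.9249×6.71×0.423 = 2.63 kmol/m³.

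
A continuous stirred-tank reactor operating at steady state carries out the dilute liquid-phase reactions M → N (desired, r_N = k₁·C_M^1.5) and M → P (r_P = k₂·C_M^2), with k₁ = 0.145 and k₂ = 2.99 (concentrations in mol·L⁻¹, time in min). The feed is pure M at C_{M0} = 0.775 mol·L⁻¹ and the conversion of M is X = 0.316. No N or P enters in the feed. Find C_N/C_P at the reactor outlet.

Exit C_M = C_{M0}(1−X) = 0.775×0.684 = 0.5301 mol·L⁻¹.
Rates in a CSTR are evaluated at the outlet concentration: r_N = 0.145×0.5301^1.5 = 0.05596, r_P = 2.99×0.5301^2 = 0.8402.
Overall selectivity = C_N/C_P = r_Nτ/(r_Pτ) = r_N/r_P = 0.0666.

0.0666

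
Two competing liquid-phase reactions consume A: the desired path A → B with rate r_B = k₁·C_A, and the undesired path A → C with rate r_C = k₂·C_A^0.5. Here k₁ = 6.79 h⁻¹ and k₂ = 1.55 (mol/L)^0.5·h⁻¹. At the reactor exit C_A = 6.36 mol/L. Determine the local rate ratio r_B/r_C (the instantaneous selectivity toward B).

S_{B/C} = r_B/r_C = (k₁·C_A)/(k₂·C_A^0.5) = (k₁/k₂)·C_A^0.5.
= (6.79×6.360) / (1.55×6.360^0.5) = 43.18/3.909 = 11.0.
Since the desired path is higher order in A, keeping C_A high (PFR or concentrated feed) favours B.

11.0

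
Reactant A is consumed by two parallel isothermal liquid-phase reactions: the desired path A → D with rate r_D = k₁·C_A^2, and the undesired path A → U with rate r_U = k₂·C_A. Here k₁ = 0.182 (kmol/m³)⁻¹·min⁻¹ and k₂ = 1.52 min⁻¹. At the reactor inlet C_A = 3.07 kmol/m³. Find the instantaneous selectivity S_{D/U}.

S_{D/U} = r_D/r_U = (k₁·C_A^2)/(k₂·C_A) = (k₁/k₂)·C_A.
= (0.182×3.070^2) / (1.52×3.070) = 1.715/4.666 = 0.368.

0.368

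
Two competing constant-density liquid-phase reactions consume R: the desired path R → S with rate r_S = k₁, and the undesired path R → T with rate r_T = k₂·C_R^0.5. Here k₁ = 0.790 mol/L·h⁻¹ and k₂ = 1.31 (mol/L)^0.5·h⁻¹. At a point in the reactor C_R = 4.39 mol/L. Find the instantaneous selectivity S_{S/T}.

S_{S/T} = r_S/r_T = (k₁)/(k₂·C_R^0.5) = (k₁/k₂)·C_R^-0.5.
= (0.790) / (1.31×4.390^0.5) = 0.7900/2.745 = 0.288.

0.288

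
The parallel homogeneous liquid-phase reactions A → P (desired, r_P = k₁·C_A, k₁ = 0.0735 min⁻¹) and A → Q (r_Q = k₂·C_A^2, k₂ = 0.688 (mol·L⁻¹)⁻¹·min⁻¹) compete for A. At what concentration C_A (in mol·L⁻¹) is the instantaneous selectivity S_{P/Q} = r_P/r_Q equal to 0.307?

0.348 mol·L⁻¹

S_{P/Q} = (k₁/k₂)·C_A⁻¹ ⇒ C_A = (S·k₂/k₁)^(-1).
= (0.307×0.688/0.0735)^(-1) = (2.874)^(-1) = 0.348 mol·L⁻¹.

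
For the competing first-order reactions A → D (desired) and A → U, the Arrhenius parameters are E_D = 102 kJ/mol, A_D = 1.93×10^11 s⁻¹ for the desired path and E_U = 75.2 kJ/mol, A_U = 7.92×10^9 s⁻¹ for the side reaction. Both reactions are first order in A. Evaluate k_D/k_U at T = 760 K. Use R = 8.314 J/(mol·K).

k_D/k_U = (A_D/A_U)·exp[−(E_D−E_U)/(RT)] = (A_D/A_U)·exp[(E_U−E_D)/(RT)].
(E_U−E_D)/(RT) = (75.2−102)×10³/(8.314×760) = -26800/6319 = -4.241.
k_D/k_U = (1.93×10^11/7.92×10^9)·exp(-4.241) = 24.37 × 0.01439 = 0.351.

0.351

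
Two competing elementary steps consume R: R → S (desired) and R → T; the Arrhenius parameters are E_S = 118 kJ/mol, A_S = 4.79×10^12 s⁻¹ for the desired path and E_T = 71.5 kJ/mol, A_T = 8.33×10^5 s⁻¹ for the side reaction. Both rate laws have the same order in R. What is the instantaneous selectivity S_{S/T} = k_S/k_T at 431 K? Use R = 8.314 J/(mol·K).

13.3

With equal orders, S_{S/T} = k_S/k_T = (A_S/A_T)·exp[(E_T−E_S)/(RT)].
(E_T−E_S)/(RT) = (71.5−118)×10³/(8.314×431) = -46500/3583 = -12.98.
k_S/k_T = (4.79×10^12/8.33×10^5)·exp(-12.98) = 5.750×10^6 × 2.314×10^-6 = 13.3.
Since E_S > E_T, raising the temperature improves selectivity toward S.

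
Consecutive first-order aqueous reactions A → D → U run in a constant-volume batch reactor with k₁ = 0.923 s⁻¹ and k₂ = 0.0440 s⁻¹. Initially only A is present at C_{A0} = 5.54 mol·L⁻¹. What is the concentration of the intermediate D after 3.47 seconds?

For first-order series with pure A initially, C_D(t) = k₁C_{A0}/(k₂−k₁)·(e^(−k₁t) − e^(−k₂t)).
e^(−k₁t) = e^(−0.923×3.47) = e^(−3.203) = 0.04065; e^(−k₂t) = e^(−0.1527) = 0.8584.
C_D = 0.923×5.54/(0.0440−0.923) × (0.04065−0.8584) = (-5.817)×(-0.8178) = 4.757 mol·L⁻¹.

4.76 mol·L⁻¹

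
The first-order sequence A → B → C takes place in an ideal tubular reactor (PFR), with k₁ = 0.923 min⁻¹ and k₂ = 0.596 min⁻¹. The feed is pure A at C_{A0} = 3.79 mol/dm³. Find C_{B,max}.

Evaluating C_B at τ_opt = ln(k₂/k₁)/(k₂−k₁) gives C_{B,max}/C_{A0} = (k₁/k₂)^[k₂/(k₂−k₁)].
= (0.923/0.596)^(0.596/(0.596−0.923)) = (1.549)^(-1.823) = 0.4506.
C_{B,max} = 0.4506×3.79 = 1.71 mol/dm³.

1.71 mol/dm³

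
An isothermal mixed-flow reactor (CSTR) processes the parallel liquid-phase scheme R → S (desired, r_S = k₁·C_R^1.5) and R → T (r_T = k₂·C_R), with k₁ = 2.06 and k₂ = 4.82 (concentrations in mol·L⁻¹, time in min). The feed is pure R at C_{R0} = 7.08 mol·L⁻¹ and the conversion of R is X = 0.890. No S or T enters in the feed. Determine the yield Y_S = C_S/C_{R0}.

0.244

Exit C_R = C_{R0}(1−X) = 7.08×0.110 = 0.7788 mol·L⁻¹.
A CSTR operates uniformly at the exit composition, giving r_S = 1.416 and r_T = 3.754 (each k·C_R^n at C_R = 0.7788).
Fraction of consumed R going to S: r_S/(r_S+r_T) = 0.2739.
C_S = 0.2739·C_{R0}·X = 0.2739×7.08×0.890 = 1.73 mol·L⁻¹; Y_S = C_S/C_{R0} = 0.244.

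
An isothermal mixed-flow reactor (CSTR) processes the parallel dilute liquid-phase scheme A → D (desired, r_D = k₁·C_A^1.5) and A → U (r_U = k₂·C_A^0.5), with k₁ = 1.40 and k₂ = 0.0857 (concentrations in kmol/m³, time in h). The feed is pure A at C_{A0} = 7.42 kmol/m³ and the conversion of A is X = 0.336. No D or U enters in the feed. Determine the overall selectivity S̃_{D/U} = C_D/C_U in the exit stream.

Exit C_A = C_{A0}(1−X) = 7.42×0.664 = 4.927 kmol/m³.
A CSTR operates uniformly at the exit composition, giving r_D = 15.31 and r_U = 0.1902 (each k·C_A^n at C_A = 4.927).
Overall selectivity = C_D/C_U = r_Dτ/(r_Uτ) = r_D/r_U = 80.5.

80.5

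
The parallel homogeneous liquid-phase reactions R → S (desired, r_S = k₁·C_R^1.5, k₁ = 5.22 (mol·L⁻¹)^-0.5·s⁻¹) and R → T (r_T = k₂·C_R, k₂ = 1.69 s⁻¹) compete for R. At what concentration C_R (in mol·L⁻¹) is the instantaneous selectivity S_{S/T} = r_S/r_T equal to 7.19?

5.42 mol·L⁻¹

S_{S/T} = (k₁/k₂)·C_R^0.5 ⇒ C_R = (S·k₂/k₁)^(2).
= (7.19×1.69/5.22)^(2) = (2.328)^(2) = 5.42 mol·L⁻¹.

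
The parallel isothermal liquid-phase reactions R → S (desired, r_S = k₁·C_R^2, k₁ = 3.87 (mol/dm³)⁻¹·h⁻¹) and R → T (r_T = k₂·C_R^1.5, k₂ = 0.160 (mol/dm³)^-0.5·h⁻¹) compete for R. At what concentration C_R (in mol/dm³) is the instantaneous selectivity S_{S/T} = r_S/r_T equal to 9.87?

0.167 mol/dm³

S_{S/T} = (k₁/k₂)·C_R^0.5 ⇒ C_R = (S·k₂/k₁)^(2).
= (9.87×0.160/3.87)^(2) = (0.4081)^(2) = 0.167 mol/dm³.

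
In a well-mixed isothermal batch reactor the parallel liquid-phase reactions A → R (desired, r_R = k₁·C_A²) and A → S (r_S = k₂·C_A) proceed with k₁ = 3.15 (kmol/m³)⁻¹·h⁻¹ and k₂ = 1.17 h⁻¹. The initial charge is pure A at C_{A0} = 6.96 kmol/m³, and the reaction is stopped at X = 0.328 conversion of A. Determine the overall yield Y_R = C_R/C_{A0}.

0.308

C_A = C_{A0}(1−X) = 4.677 kmol/m³.
Along a PFR/batch, dC_S/dC_A = −r_S/(r_R+r_S) = −k₂/(k₂+k₁·C_A).
Integrating from C_{A0} to C_A: C_S = (1.17/3.15)·ln[(1.17+3.15·6.96)/(1.17+3.15·4.68)] = 0.3714·ln(23.09/15.90) = 0.1386 kmol/m³.
Then C_R = (C_{A0}−C_A) − C_S = 2.283 − 0.1386 = 2.144 kmol/m³.
Y_R = C_R/C_{A0} = 2.144/6.96 = 0.308.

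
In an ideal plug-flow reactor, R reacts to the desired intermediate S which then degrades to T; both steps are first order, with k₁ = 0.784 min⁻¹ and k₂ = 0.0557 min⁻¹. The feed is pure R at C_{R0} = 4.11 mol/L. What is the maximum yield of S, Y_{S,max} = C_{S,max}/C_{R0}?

0.817

For a first-order series the maximum intermediate yield is C_{S,max}/C_{R0} = (k₁/k₂)^[k₂/(k₂−k₁)].
= (0.784/0.0557)^(0.0557/(0.0557−0.784)) = (14.08)^(-0.07648) = 0.8169.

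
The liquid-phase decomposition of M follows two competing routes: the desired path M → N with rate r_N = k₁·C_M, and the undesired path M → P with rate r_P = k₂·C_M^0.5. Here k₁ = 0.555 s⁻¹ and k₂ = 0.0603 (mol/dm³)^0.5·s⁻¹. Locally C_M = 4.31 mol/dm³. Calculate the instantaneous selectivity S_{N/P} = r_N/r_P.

S_{N/P} = r_N/r_P = (k₁·C_M)/(k₂·C_M^0.5) = (k₁/k₂)·C_M^0.5.
= (0.555×4.310) / (0.0603×4.310^0.5) = 2.392/0.1252 = 19.1.
Since the desired path is higher order in M, keeping C_M high (PFR or concentrated feed) favours N.

19.1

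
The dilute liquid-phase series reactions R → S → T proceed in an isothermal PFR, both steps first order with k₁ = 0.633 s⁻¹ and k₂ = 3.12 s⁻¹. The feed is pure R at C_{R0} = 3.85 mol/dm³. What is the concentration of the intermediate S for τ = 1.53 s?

0.364 mol/dm³

For first-order series with pure R initially, C_S(τ) = k₁C_{R0}/(k₂−k₁)·(e^(−k₁τ) − e^(−k₂τ)).
e^(−k₁τ) = e^(−0.633×1.53) = e^(−0.9685) = 0.3797; e^(−k₂τ) = e^(−4.774) = 0.008450.
C_S = 0.633×3.85/(3.12−0.633) × (0.3797−0.008450) = 0.9799×0.3712 = 0.3638 mol/dm³.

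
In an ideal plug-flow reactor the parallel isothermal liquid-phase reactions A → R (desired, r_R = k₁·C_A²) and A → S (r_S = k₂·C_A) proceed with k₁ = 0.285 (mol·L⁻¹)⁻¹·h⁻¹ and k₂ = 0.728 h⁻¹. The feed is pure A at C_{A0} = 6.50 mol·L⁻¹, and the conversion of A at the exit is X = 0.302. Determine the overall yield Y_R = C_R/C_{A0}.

0.206

C_A = C_{A0}(1−X) = 4.537 mol·L⁻¹.
Along a PFR/batch, dC_S/dC_A = −r_S/(r_R+r_S) = −k₂/(k₂+k₁·C_A).
Integrating from C_{A0} to C_A: C_S = (0.728/0.285)·ln[(0.728+0.285·6.50)/(0.728+0.285·4.54)] = 2.554·ln(2.580/2.021) = 0.6242 mol·L⁻¹.
Then C_R = (C_{A0}−C_A) − C_S = 1.963 − 0.6242 = 1.339 mol·L⁻¹.
Y_R = C_R/C_{A0} = 1.339/6.50 = 0.206.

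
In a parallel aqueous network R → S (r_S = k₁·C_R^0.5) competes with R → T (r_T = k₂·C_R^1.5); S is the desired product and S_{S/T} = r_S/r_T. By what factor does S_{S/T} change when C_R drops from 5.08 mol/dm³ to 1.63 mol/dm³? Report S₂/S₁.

3.12

S_{S/T} = (k₁/k₂)·C_R⁻¹, so S₂/S₁ = (C_{R,2}/C_{R,1})⁻¹.
= 5.08/1.63 = 3.12.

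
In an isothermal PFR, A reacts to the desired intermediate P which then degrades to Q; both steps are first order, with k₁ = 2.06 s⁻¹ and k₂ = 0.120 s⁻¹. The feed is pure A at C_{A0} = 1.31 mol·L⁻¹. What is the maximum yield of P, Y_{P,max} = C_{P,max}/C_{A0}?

0.839

At the optimum, C_{P,max}/C_{A0} = (k₁/k₂)^[k₂/(k₂−k₁)].
= (2.06/0.120)^(0.120/(0.120−2.06)) = (17.17)^(-0.06186) = 0.8387.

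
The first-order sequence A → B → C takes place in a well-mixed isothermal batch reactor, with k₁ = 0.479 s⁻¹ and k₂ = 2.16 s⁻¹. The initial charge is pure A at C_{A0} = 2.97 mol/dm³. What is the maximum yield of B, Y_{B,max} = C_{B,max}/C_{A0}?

0.144

For a first-order series the maximum intermediate yield is C_{B,max}/C_{A0} = (k₁/k₂)^[k₂/(k₂−k₁)].
= (0.479/2.16)^(2.16/(2.16−0.479)) = (0.2218)^(1.285) = 0.1444.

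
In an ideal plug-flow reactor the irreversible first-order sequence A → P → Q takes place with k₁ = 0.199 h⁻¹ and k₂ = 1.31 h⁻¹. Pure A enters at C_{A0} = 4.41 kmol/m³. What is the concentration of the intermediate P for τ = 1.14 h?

0.452 kmol/m³

The intermediate concentration in a first-order A→B→C sequence is C_P = k₁C_{A0}(e^(−k₁τ) − e^(−k₂τ))/(k₂−k₁).
e^(−k₁τ) = e^(−0.199×1.14) = e^(−0.2269) = 0.7970; e^(−k₂τ) = e^(−1.493) = 0.2246.
C_P = 0.199×4.41/(1.31−0.199) × (0.7970−0.2246) = 0.7899×0.5724 = 0.4522 kmol/m³.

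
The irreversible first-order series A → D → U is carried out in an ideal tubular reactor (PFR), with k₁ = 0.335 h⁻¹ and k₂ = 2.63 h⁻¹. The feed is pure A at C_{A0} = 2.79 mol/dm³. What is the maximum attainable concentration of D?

0.263 mol/dm³

Evaluating C_D at τ_opt = ln(k₂/k₁)/(k₂−k₁) gives C_{D,max}/C_{A0} = (k₁/k₂)^[k₂/(k₂−k₁)].
= (0.335/2.63)^(2.63/(2.63−0.335)) = (0.1274)^(1.146) = 0.09429.
C_{D,max} = 0.09429×2.79 = 0.263 mol/dm³.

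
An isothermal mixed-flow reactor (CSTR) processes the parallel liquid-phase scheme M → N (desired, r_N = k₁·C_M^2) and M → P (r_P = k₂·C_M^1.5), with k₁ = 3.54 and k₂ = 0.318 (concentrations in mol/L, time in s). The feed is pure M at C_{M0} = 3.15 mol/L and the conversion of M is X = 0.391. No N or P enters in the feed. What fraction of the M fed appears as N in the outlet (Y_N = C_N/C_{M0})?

Exit C_M = C_{M0}(1−X) = 3.15×0.609 = 1.918 mol/L.
A CSTR operates uniformly at the exit composition, giving r_N = 13.03 and r_P = 0.8449 (each k·C_M^n at C_M = 1.918).
Fraction of consumed M going to N: r_N/(r_N+r_P) = 0.9391.
C_N = 0.9391·C_{M0}·X = 0.9391×3.15×0.391 = 1.16 mol/L; Y_N = C_N/C_{M0} = 0.367.

0.367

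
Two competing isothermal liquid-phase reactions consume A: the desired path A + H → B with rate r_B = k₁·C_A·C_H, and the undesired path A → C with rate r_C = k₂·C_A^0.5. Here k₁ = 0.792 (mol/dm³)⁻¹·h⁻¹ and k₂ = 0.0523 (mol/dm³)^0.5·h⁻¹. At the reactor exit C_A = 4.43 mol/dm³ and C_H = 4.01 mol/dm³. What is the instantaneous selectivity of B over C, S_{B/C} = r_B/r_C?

S_{B/C} = r_B/r_C = (k₁·C_A·C_H)/(k₂·C_A^0.5) = (k₁/k₂)·C_A^0.5·C_H.
= (0.792×4.430×4.010) / (0.0523×4.430^0.5) = 14.07/0.1101 = 128.
Since the desired path is higher order in A, keeping C_A high (PFR or concentrated feed) favours B.

128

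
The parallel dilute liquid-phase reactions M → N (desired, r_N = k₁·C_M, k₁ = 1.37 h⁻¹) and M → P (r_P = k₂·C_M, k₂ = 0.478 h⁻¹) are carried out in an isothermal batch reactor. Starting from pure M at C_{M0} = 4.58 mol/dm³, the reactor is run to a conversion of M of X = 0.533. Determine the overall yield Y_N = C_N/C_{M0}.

C_M = C_{M0}(1−X) = 2.139 mol/dm³.
Both paths are first order in M, so the instantaneous fraction to N is constant: dC_N/d(−C_M) = k₁/(k₁+k₂) = 0.7413.
C_N = 0.7413·(C_{M0}−C_M) = 0.7413×2.441 = 1.81 mol/dm³.
Y_N = C_N/C_{M0} = 1.810/4.58 = 0.395.

0.395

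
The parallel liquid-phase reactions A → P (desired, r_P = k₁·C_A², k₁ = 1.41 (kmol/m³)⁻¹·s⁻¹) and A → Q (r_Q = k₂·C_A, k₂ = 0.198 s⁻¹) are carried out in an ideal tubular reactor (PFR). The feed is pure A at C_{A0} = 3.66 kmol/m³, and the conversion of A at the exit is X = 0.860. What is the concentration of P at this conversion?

2.90 kmol/m³

C_A = C_{A0}(1−X) = 0.5124 kmol/m³.
Along a PFR/batch, dC_Q/dC_A = −r_Q/(r_P+r_Q) = −k₂/(k₂+k₁·C_A).
Integrating from C_{A0} to C_A: C_Q = (0.198/1.41)·ln[(0.198+1.41·3.66)/(0.198+1.41·0.512)] = 0.1404·ln(5.359/0.9205) = 0.2474 kmol/m³.
Then C_P = (C_{A0}−C_A) − C_Q = 3.148 − 0.2474 = 2.900 kmol/m³.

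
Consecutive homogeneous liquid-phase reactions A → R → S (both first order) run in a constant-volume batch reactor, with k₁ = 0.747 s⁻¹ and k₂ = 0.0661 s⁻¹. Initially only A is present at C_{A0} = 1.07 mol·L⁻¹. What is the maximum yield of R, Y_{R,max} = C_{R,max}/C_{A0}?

0.790

For a first-order series the maximum intermediate yield is C_{R,max}/C_{A0} = (k₁/k₂)^[k₂/(k₂−k₁)].
= (0.747/0.0661)^(0.0661/(0.0661−0.747)) = (11.30)^(-0.09708) = 0.7903.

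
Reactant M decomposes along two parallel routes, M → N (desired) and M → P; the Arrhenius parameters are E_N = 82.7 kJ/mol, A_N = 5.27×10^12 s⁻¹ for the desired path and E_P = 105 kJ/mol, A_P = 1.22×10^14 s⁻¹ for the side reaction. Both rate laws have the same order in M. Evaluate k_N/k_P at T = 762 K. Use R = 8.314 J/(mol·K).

1.46

Since both paths have the same order in M, the concentration cancels and S_{N/P} = k_N/k_P = (A_N/A_P)·exp[(E_P−E_N)/(RT)].
(E_P−E_N)/(RT) = (105−82.7)×10³/(8.314×762) = 22300/6335 = 3.520.
k_N/k_P = (5.27×10^12/1.22×10^14)·exp(3.520) = 0.04320 × 33.78 = 1.46.
Since E_N < E_P, lowering the temperature improves selectivity toward N.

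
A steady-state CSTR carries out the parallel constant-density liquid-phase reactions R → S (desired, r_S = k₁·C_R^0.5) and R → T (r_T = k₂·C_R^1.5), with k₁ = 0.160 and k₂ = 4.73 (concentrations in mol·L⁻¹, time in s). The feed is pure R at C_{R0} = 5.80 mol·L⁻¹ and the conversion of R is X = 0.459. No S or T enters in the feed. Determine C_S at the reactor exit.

Exit C_R = C_{R0}(1−X) = 5.80×0.541 = 3.138 mol·L⁻¹.
A CSTR operates uniformly at the exit composition, giving r_S = 0.2834 and r_T = 26.29 (each k·C_R^n at C_R = 3.138).
Fraction of consumed R going to S: r_S/(r_S+r_T) = 0.01067.
C_S = 0.01067·C_{R0}·X = 0.01067×5.80×0.459 = 0.0284 mol·L⁻¹.

0.0284 mol·L⁻¹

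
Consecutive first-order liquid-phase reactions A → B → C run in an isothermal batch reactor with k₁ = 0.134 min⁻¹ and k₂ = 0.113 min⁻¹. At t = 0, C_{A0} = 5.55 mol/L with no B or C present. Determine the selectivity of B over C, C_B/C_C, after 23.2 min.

Solving the coupled first-order balances gives C_B(t) = [k₁/(k₂−k₁)]·C_{A0}·(e^(−k₁t) − e^(−k₂t)).
e^(−k₁t) = e^(−0.134×23.2) = e^(−3.109) = 0.04465; e^(−k₂t) = e^(−2.622) = 0.07269.
C_B = 0.134×5.55/(0.113−0.134) × (0.04465−0.07269) = (-35.41)×(-0.02803) = 0.9927 mol/L.
C_A = C_{A0}e^(−k₁t) = 0.2478 mol/L, so C_C = C_{A0}−C_A−C_B = 4.309 mol/L; C_B/C_C = 0.230.

0.230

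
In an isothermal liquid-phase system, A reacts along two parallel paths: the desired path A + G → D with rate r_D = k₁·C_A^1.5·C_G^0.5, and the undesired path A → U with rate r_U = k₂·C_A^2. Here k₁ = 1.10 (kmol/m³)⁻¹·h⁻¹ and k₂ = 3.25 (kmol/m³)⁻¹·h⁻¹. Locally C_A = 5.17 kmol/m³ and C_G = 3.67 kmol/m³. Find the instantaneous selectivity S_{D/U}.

0.285

S_{D/U} = r_D/r_U = (k₁·C_A^1.5·C_G^0.5)/(k₂·C_A^2) = (k₁/k₂)·C_A^-0.5·C_G^0.5.
= (1.10×5.170^1.5×3.670^0.5) / (3.25×5.170^2) = 24.77/86.87 = 0.285.
The undesired path is higher order in A, so low C_A (CSTR or dilute feed) favours D.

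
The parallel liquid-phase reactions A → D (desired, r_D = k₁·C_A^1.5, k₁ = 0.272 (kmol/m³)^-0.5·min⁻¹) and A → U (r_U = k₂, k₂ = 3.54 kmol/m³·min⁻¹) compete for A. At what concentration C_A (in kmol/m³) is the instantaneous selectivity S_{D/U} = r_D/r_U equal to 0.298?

S_{D/U} = (k₁/k₂)·C_A^1.5 ⇒ C_A = (S·k₂/k₁)^(1/1.5).
= (0.298×3.54/0.272)^(0.6667) = (3.878)^(0.6667) = 2.47 kmol/m³.

2.47 kmol/m³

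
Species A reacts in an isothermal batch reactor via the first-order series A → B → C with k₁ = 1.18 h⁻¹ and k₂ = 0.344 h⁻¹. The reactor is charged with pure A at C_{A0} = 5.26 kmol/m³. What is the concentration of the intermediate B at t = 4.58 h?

The intermediate concentration in a first-order A→B→C sequence is C_B = k₁C_{A0}(e^(−k₁t) − e^(−k₂t))/(k₂−k₁).
e^(−k₁t) = e^(−1.18×4.58) = e^(−5.404) = 0.004497; e^(−k₂t) = e^(−1.576) = 0.2069.
C_B = 1.18×5.26/(0.344−1.18) × (0.004497−0.2069) = (-7.424)×(-0.2024) = 1.503 kmol/m³.

1.50 kmol/m³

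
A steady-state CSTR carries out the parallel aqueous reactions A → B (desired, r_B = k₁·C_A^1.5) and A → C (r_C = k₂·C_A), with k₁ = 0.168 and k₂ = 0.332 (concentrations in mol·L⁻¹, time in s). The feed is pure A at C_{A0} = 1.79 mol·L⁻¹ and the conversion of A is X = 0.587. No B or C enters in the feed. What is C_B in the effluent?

0.319 mol·L⁻¹

Exit C_A = C_{A0}(1−X) = 1.79×0.413 = 0.7393 mol·L⁻¹.
A CSTR operates uniformly at the exit composition, giving r_B = 0.1068 and r_C = 0.2454 (each k·C_A^n at C_A = 0.7393).
Fraction of consumed A going to B: r_B/(r_B+r_C) = 0.3032.
C_B = 0.3032·C_{A0}·X = 0.3032×1.79×0.587 = 0.319 mol·L⁻¹.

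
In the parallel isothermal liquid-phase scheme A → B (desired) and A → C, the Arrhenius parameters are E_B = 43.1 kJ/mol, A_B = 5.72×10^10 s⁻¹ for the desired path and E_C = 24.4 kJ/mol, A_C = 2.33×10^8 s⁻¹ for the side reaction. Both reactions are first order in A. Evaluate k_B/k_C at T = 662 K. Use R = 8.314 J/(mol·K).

Since both paths have the same order in A, the concentration cancels and S_{B/C} = k_B/k_C = (A_B/A_C)·exp[(E_C−E_B)/(RT)].
(E_C−E_B)/(RT) = (24.4−43.1)×10³/(8.314×662) = -18700/5504 = -3.398.
k_B/k_C = (5.72×10^10/2.33×10^8)·exp(-3.398) = 245.5 × 0.03345 = 8.21.

8.21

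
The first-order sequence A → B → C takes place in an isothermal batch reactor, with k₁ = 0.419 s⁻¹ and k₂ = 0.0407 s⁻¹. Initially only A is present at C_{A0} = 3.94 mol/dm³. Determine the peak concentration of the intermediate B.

3.07 mol/dm³

For a first-order series the maximum intermediate yield is C_{B,max}/C_{A0} = (k₁/k₂)^[k₂/(k₂−k₁)].
= (0.419/0.0407)^(0.0407/(0.0407−0.419)) = (10.29)^(-0.1076) = 0.7781.
C_{B,max} = 0.7781×3.94 = 3.07 mol/dm³.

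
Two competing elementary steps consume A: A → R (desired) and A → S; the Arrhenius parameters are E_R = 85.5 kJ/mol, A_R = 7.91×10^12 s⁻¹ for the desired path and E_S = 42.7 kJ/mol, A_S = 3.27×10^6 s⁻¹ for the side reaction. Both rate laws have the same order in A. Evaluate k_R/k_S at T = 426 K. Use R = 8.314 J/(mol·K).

k_R/k_S = (A_R/A_S)·exp[−(E_R−E_S)/(RT)] = (A_R/A_S)·exp[(E_S−E_R)/(RT)].
(E_S−E_R)/(RT) = (42.7−85.5)×10³/(8.314×426) = -42800/3542 = -12.08.
k_R/k_S = (7.91×10^12/3.27×10^6)·exp(-12.08) = 2.419×10^6 × 5.647×10^-6 = 13.7.
Since E_R > E_S, raising the temperature improves selectivity toward R.

13.7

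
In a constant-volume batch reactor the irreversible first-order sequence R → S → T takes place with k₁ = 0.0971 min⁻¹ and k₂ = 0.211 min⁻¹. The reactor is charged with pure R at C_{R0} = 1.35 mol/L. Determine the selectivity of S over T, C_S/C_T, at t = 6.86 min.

The intermediate concentration in a first-order A→B→C sequence is C_S = k₁C_{R0}(e^(−k₁t) − e^(−k₂t))/(k₂−k₁).
e^(−k₁t) = e^(−0.0971×6.86) = e^(−0.6661) = 0.5137; e^(−k₂t) = e^(−1.447) = 0.2352.
C_S = 0.0971×1.35/(0.211−0.0971) × (0.5137−0.2352) = 1.151×0.2785 = 0.3206 mol/L.
C_R = C_{R0}e^(−k₁t) = 0.6935 mol/L, so C_T = C_{R0}−C_R−C_S = 0.3359 mol/L; C_S/C_T = 0.954.

0.954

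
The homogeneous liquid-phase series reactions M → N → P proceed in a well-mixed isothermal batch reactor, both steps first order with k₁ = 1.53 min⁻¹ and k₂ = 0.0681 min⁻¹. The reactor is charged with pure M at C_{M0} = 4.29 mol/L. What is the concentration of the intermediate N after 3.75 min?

3.46 mol/L

For first-order series with pure M initially, C_N(t) = k₁C_{M0}/(k₂−k₁)·(e^(−k₁t) − e^(−k₂t)).
e^(−k₁t) = e^(−1.53×3.75) = e^(−5.737) = 0.003223; e^(−k₂t) = e^(−0.2554) = 0.7746.
C_N = 1.53×4.29/(0.0681−1.53) × (0.003223−0.7746) = (-4.490)×(-0.7714) = 3.463 mol/L.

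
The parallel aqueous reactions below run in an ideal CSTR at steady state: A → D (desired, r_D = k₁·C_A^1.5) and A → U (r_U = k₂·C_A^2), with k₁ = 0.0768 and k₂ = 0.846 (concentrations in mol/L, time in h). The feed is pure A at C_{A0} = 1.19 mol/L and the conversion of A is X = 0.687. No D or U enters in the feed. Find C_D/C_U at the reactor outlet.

0.149

Exit C_A = C_{A0}(1−X) = 1.19×0.313 = 0.3725 mol/L.
A CSTR operates uniformly at the exit composition, giving r_D = 0.01746 and r_U = 0.1174 (each k·C_A^n at C_A = 0.3725).
Overall selectivity = C_D/C_U = r_Dτ/(r_Uτ) = r_D/r_U = 0.149.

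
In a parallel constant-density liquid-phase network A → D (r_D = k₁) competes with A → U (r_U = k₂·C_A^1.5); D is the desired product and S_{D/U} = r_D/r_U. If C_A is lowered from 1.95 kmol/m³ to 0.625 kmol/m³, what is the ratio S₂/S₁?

5.51

S_{D/U} = (k₁/k₂)·C_A^-1.5, so S₂/S₁ = (C_{A,2}/C_{A,1})^-1.5.
= (0.625/1.95)^(-1.5) = (0.3205)^(-1.5) = 5.51.
Selectivity toward D rises as C_A falls — low-concentration operation is favoured.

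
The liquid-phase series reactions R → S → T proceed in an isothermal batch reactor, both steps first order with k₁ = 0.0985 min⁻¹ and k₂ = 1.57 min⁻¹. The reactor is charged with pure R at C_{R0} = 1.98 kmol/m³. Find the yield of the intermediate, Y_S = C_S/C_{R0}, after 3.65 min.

0.0465

For first-order series with pure R initially, C_S(t) = k₁C_{R0}/(k₂−k₁)·(e^(−k₁t) − e^(−k₂t)).
e^(−k₁t) = e^(−0.0985×3.65) = e^(−0.3595) = 0.6980; e^(−k₂t) = e^(−5.731) = 0.003245.
C_S = 0.0985×1.98/(1.57−0.0985) × (0.6980−0.003245) = 0.1325×0.6948 = 0.09208 kmol/m³.
Y_S = C_S/C_{R0} = 0.09208/1.98 = 0.0465.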